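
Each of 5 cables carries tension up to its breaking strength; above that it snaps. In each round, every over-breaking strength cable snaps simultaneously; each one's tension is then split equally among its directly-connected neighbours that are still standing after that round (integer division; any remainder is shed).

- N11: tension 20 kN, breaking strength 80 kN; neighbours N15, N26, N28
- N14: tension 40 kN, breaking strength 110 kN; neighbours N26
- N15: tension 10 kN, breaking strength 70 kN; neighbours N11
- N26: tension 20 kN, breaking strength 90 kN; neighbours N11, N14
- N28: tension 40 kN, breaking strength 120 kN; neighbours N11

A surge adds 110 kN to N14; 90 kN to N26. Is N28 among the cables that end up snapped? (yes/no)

Round 1 — N14 at 150 > 110; N26 at 110 > 90. N14, N26 snap.
  N14 sheds 150 kN: no online neighbours, lost.
  N26 sheds 110 kN to N11: 110 each.
    N11: 20+110 = 130 > 80
Round 2 — N11 snaps.
  N11 sheds 130 kN to N15, N28: 65 each.
    N15: 10+65 = 75 > 70
    N28: 40+65 = 105 ≤ 120
Round 3 — N15 snaps.
  N15 sheds 75 kN: no online neighbours, lost.
No further breaks.

no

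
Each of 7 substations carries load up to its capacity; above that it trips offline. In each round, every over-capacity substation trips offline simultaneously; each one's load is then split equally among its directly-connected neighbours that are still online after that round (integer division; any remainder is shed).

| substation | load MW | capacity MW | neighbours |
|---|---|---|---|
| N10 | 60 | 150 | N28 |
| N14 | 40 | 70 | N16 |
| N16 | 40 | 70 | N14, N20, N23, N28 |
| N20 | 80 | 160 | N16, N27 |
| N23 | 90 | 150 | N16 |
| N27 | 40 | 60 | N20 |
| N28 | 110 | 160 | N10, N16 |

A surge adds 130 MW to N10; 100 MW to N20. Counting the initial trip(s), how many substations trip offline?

7

Round 1 — N10 at 190 > 150; N20 at 180 > 160. N10, N20 trip offline.
  N10 sheds 190 MW to N28: 190 each.
    N28: 110+190 = 300 > 160
  N20 sheds 180 MW to N16, N27: 90 each.
    N16: 40+90 = 130 > 70
    N27: 40+90 = 130 > 60
Round 2 — N16, N27, N28 trip offline.
  N16 sheds 130 MW to N14, N23: 65 each.
    N14: 40+65 = 105 > 70
    N23: 90+65 = 155 > 150
  N27 sheds 130 MW: no online neighbours, lost.
  N28 sheds 300 MW: no online neighbours, lost.
Round 3 — N14, N23 trip offline.
  N14 sheds 105 MW: no online neighbours, lost.
  N23 sheds 155 MW: no online neighbours, lost.
No further trips.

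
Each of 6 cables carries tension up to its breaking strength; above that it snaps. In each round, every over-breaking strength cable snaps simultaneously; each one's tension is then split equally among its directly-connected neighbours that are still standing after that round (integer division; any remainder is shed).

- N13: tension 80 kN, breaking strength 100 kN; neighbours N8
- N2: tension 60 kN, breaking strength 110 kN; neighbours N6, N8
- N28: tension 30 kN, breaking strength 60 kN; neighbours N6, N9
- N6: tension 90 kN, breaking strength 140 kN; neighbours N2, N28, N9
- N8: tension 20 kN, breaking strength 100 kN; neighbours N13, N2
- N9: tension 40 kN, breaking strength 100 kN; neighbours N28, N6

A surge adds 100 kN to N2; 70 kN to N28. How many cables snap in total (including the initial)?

Round 1 — N2 at 160 > 110; N28 at 100 > 60. N2, N28 snap.
  N2 sheds 160 kN to N6, N8: 80 each.
    N6: 90+80 = 170 > 140
    N8: 20+80 = 100 ≤ 100
  N28 sheds 100 kN to N6, N9: 50 each.
    N6: 170+50 = 220 > 140
    N9: 40+50 = 90 ≤ 100
Round 2 — N6 snaps.
  N6 sheds 220 kN to N9: 220 each.
    N9: 90+220 = 310 > 100
Round 3 — N9 snaps.
  N9 sheds 310 kN: no online neighbours, lost.
No further breaks.

4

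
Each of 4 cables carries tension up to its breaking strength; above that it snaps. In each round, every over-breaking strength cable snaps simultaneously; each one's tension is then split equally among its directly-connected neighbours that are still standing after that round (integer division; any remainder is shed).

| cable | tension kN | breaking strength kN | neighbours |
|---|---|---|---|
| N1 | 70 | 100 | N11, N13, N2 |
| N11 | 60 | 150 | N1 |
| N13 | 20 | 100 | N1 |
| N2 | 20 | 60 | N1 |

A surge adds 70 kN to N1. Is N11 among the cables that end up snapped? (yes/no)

no

Round 1 — N1 at 140 > 100. N1 snaps.
  N1 sheds 140 kN to N11, N13, N2: 46 each (2 lost).
    N11: 60+46 = 106 ≤ 150
    N13: 20+46 = 66 ≤ 100
    N2: 20+46 = 66 > 60
Round 2 — N2 snaps.
  N2 sheds 66 kN: no online neighbours, lost.
No further breaks.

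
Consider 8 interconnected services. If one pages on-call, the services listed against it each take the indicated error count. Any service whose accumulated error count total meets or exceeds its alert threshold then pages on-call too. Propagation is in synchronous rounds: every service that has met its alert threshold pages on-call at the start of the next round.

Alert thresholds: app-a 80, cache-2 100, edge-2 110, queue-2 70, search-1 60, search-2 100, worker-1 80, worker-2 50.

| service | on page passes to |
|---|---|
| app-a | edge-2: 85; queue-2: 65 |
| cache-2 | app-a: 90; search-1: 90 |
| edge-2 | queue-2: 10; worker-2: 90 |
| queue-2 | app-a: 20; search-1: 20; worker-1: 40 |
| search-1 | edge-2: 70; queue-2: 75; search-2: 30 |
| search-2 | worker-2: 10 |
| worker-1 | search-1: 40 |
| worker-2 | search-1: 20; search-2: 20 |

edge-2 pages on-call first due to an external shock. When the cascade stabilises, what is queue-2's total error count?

Round 1 — edge-2 pages on-call (initial).
  queue-2: +10 → 10 < 70
  worker-2: +90 → 90 ≥ 50
Round 2 — worker-2 pages on-call.
  search-1: +20 → 20 < 60
  search-2: +20 → 20 < 100
No further pages.

10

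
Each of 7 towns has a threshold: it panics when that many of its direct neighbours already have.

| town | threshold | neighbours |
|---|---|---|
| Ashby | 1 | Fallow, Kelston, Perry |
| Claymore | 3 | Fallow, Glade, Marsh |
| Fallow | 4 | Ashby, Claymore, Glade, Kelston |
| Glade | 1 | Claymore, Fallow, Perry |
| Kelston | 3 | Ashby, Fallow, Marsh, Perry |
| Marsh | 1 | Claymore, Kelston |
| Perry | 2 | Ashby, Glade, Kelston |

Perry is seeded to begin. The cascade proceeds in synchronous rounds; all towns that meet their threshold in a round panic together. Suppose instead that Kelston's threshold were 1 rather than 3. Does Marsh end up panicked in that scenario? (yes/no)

yes

With Kelston's threshold at 1:
Round 1 — Perry panics (initial).
Round 2 — checking thresholds:
  Ashby: 1 of 3 neighbours ≥ 1, panics.
  Glade: 1 of 3 neighbours ≥ 1, panics.
  Kelston: 1 of 4 neighbours ≥ 1, panics.
Round 3 — checking thresholds:
  Claymore: 1 of 3 neighbours < 3, below threshold.
  Fallow: 3 of 4 neighbours < 4, below threshold.
  Marsh: 1 of 2 neighbours ≥ 1, panics.
Round 4 — no new panics; cascade stops.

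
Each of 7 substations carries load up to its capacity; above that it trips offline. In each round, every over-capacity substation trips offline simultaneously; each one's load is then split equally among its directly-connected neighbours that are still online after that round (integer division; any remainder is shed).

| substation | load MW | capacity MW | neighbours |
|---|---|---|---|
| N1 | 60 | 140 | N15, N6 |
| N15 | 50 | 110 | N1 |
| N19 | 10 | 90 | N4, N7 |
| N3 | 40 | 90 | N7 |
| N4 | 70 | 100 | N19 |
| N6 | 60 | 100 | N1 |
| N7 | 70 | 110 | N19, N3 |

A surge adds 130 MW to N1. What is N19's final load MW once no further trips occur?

10

Round 1 — N1 at 190 > 140. N1 trips offline.
  N1 sheds 190 MW to N15, N6: 95 each.
    N15: 50+95 = 145 > 110
    N6: 60+95 = 155 > 100
Round 2 — N15, N6 trip offline.
  N15 sheds 145 MW: no online neighbours, lost.
  N6 sheds 155 MW: no online neighbours, lost.
No further trips.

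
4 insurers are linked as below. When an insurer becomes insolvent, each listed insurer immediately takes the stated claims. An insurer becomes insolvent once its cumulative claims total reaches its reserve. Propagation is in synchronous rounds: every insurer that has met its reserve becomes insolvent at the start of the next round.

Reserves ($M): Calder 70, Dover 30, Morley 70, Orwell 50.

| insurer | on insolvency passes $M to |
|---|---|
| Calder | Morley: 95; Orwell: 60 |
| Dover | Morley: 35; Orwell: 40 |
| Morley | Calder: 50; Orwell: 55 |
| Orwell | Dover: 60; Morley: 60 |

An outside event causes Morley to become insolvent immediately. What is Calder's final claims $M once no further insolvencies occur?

Round 1 — Morley becomes insolvent (initial).
  Calder: +50 → 50 < 70
  Orwell: +55 → 55 ≥ 50
Round 2 — Orwell becomes insolvent.
  Dover: +60 → 60 ≥ 30
Round 3 — Dover becomes insolvent.
No further insolvencies.

50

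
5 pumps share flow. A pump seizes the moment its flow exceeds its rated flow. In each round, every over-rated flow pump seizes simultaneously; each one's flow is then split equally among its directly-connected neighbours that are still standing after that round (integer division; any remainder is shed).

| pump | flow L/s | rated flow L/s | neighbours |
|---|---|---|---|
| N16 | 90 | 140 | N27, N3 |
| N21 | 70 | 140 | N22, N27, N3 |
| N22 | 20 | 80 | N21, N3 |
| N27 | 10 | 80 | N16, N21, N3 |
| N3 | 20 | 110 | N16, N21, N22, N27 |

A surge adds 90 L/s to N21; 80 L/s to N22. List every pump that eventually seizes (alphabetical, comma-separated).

N16, N21, N22, N27, N3

Round 1 — N21 at 160 > 140; N22 at 100 > 80. N21, N22 seize.
  N21 sheds 160 L/s to N27, N3: 80 each.
    N27: 10+80 = 90 > 80
    N3: 20+80 = 100 ≤ 110
  N22 sheds 100 L/s to N3: 100 each.
    N3: 100+100 = 200 > 110
Round 2 — N27, N3 seize.
  N27 sheds 90 L/s to N16: 90 each.
    N16: 90+90 = 180 > 140
  N3 sheds 200 L/s to N16: 200 each.
    N16: 180+200 = 380 > 140
Round 3 — N16 seizes.
  N16 sheds 380 L/s: no online neighbours, lost.
No further seizures.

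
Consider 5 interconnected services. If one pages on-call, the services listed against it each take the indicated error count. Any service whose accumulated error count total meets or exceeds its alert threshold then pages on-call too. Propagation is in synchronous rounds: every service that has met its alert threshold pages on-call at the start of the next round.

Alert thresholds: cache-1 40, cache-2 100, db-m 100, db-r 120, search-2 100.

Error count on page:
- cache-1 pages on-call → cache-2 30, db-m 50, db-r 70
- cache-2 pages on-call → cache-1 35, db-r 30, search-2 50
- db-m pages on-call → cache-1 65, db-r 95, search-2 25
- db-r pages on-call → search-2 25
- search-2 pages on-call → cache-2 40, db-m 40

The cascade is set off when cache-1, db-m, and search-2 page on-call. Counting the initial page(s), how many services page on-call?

Round 1 — cache-1, db-m, search-2 page on-call (initial).
  cache-2: +30+40 → 70 < 100
  db-r: +70+95 → 165 ≥ 120
Round 2 — db-r pages on-call.
No further pages.

4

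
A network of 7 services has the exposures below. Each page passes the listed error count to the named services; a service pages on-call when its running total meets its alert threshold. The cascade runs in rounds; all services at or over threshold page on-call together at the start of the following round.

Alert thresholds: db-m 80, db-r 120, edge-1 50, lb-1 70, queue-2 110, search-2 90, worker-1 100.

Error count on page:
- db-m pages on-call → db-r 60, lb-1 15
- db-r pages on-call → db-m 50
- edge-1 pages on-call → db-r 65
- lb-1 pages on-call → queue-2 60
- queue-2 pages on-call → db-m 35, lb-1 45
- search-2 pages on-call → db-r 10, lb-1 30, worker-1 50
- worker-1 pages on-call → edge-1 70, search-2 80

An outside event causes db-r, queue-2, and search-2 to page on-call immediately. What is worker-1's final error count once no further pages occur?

Round 1 — db-r, queue-2, search-2 page on-call (initial).
  db-m: +50+35 → 85 ≥ 80
  lb-1: +45+30 → 75 ≥ 70
  worker-1: +50 → 50 < 100
Round 2 — db-m, lb-1 page on-call.
No further pages.

50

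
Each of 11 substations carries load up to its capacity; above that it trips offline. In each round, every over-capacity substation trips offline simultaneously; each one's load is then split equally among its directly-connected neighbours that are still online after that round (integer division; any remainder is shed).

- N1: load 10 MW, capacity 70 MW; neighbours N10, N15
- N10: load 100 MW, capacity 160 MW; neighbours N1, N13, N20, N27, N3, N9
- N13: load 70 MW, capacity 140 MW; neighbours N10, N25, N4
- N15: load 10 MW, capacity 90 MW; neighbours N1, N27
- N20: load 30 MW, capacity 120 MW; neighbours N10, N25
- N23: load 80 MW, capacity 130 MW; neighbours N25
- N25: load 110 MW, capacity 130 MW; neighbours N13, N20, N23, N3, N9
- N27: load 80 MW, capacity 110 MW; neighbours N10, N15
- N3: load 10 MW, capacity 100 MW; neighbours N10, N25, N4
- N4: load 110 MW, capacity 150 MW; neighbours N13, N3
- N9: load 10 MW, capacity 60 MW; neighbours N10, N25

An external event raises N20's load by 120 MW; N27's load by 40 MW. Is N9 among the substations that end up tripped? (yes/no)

yes

Round 1 — N20 at 150 > 120; N27 at 120 > 110. N20, N27 trip offline.
  N20 sheds 150 MW to N10, N25: 75 each.
    N10: 100+75 = 175 > 160
    N25: 110+75 = 185 > 130
  N27 sheds 120 MW to N10, N15: 60 each.
    N10: 175+60 = 235 > 160
    N15: 10+60 = 70 ≤ 90
Round 2 — N10, N25 trip offline.
  N10 sheds 235 MW to N1, N13, N3, N9: 58 each (3 lost).
    N1: 10+58 = 68 ≤ 70
    N13: 70+58 = 128 ≤ 140
    N3: 10+58 = 68 ≤ 100
    N9: 10+58 = 68 > 60
  N25 sheds 185 MW to N13, N23, N3, N9: 46 each (1 lost).
    N13: 128+46 = 174 > 140
    N23: 80+46 = 126 ≤ 130
    N3: 68+46 = 114 > 100
    N9: 68+46 = 114 > 60
Round 3 — N13, N3, N9 trip offline.
  N13 sheds 174 MW to N4: 174 each.
    N4: 110+174 = 284 > 150
  N3 sheds 114 MW to N4: 114 each.
    N4: 284+114 = 398 > 150
  N9 sheds 114 MW: no online neighbours, lost.
Round 4 — N4 trips offline.
  N4 sheds 398 MW: no online neighbours, lost.
No further trips.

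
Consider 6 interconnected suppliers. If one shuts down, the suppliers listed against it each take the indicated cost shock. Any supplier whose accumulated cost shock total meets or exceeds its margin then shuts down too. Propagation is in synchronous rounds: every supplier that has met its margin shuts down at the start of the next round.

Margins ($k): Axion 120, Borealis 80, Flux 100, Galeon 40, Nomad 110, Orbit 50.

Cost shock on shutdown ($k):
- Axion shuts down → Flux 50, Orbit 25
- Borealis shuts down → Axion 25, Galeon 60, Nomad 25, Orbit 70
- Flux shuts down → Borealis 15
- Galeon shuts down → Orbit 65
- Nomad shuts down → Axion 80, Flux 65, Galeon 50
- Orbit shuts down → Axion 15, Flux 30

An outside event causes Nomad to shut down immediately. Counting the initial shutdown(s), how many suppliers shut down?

Round 1 — Nomad shuts down (initial).
  Axion: +80 → 80 < 120
  Flux: +65 → 65 < 100
  Galeon: +50 → 50 ≥ 40
Round 2 — Galeon shuts down.
  Orbit: +65 → 65 ≥ 50
Round 3 — Orbit shuts down.
  Axion: +15 → 95 < 120
  Flux: +30 → 95 < 100
No further shutdowns.

3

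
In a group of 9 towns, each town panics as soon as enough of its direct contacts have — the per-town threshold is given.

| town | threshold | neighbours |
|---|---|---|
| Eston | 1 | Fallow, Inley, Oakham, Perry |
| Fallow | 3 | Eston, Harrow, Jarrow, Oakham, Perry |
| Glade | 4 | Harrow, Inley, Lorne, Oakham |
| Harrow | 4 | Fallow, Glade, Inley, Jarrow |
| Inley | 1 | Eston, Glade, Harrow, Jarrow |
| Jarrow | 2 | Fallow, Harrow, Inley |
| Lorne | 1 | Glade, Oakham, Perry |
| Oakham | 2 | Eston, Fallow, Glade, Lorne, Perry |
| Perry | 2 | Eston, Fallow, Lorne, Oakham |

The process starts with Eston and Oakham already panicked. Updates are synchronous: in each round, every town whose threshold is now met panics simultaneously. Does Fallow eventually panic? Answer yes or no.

Round 1 — Eston, Oakham panic (initial).
Round 2 — checking thresholds:
  Fallow: 2 of 5 neighbours < 3, not yet.
  Glade: 1 of 4 neighbours < 4, not yet.
  Inley: 1 of 4 neighbours ≥ 1, panics.
  Lorne: 1 of 3 neighbours ≥ 1, panics.
  Perry: 2 of 4 neighbours ≥ 2, panics.
Round 3 — checking thresholds:
  Fallow: 3 of 5 neighbours ≥ 3, panics.
  Glade: 3 of 4 neighbours < 4, not yet.
  Harrow: 1 of 4 neighbours < 4, not yet.
  Jarrow: 1 of 3 neighbours < 2, not yet.
Round 4 — checking thresholds:
  Glade: 3 of 4 neighbours < 4, not yet.
  Harrow: 2 of 4 neighbours < 4, not yet.
  Jarrow: 2 of 3 neighbours ≥ 2, panics.
Round 5 — no new panics; cascade stops.

yes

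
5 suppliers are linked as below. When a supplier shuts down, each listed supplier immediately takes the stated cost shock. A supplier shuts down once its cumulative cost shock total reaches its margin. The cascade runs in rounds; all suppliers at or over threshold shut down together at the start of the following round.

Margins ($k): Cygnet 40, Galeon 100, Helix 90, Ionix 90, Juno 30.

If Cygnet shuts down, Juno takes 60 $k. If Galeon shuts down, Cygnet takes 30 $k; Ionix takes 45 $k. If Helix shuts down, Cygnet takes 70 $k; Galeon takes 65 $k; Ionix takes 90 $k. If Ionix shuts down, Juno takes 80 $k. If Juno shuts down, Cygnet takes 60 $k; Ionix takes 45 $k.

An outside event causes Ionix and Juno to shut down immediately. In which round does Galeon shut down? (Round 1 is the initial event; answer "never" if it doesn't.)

Round 1 — Ionix, Juno shut down (initial).
  Cygnet: +60 → 60 ≥ 40
Round 2 — Cygnet shuts down.
No further shutdowns.

never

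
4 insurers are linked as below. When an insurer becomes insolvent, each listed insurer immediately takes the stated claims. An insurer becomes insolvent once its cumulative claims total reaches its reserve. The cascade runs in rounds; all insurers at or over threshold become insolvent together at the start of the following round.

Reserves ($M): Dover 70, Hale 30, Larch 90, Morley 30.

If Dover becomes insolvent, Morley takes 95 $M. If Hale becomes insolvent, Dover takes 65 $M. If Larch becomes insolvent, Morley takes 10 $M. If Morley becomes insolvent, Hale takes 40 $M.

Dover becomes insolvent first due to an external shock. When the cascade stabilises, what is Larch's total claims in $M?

0

Round 1 — Dover becomes insolvent (initial).
  Morley: +95 → 95 ≥ 30
Round 2 — Morley becomes insolvent.
  Hale: +40 → 40 ≥ 30
Round 3 — Hale becomes insolvent.
No further insolvencies.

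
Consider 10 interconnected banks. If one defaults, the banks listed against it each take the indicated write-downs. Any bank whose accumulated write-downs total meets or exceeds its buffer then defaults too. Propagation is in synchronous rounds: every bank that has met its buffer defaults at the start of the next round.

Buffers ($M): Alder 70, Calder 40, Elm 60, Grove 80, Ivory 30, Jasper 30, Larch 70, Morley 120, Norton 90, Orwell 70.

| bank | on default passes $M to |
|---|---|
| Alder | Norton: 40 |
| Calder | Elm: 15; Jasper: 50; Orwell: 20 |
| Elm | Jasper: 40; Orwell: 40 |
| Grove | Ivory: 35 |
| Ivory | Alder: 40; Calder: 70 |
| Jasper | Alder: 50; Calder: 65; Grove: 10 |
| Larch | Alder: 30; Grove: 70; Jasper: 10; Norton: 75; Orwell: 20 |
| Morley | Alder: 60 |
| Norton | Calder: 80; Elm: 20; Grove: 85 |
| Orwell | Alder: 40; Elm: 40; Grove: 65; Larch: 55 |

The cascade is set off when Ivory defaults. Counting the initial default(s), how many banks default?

Round 1 — Ivory defaults (initial).
  Alder: +40 → 40 < 70
  Calder: +70 → 70 ≥ 40
Round 2 — Calder defaults.
  Elm: +15 → 15 < 60
  Jasper: +50 → 50 ≥ 30
  Orwell: +20 → 20 < 70
Round 3 — Jasper defaults.
  Alder: +50 → 90 ≥ 70
  Grove: +10 → 10 < 80
Round 4 — Alder defaults.
  Norton: +40 → 40 < 90
No further defaults.

4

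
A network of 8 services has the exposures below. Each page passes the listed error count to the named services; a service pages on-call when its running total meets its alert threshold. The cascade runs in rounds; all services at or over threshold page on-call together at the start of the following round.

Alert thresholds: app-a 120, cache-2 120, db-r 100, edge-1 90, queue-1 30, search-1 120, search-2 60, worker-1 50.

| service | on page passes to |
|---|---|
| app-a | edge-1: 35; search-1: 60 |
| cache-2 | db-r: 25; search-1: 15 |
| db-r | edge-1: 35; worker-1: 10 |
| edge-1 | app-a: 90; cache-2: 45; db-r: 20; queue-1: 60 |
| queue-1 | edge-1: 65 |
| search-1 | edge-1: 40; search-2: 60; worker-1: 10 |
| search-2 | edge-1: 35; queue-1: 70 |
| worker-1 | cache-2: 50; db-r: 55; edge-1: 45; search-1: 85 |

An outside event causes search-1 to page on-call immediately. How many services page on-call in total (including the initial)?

Round 1 — search-1 pages on-call (initial).
  edge-1: +40 → 40 < 90
  search-2: +60 → 60 ≥ 60
  worker-1: +10 → 10 < 50
Round 2 — search-2 pages on-call.
  edge-1: +35 → 75 < 90
  queue-1: +70 → 70 ≥ 30
Round 3 — queue-1 pages on-call.
  edge-1: +65 → 140 ≥ 90
Round 4 — edge-1 pages on-call.
  app-a: +90 → 90 < 120
  cache-2: +45 → 45 < 120
  db-r: +20 → 20 < 100
No further pages.

4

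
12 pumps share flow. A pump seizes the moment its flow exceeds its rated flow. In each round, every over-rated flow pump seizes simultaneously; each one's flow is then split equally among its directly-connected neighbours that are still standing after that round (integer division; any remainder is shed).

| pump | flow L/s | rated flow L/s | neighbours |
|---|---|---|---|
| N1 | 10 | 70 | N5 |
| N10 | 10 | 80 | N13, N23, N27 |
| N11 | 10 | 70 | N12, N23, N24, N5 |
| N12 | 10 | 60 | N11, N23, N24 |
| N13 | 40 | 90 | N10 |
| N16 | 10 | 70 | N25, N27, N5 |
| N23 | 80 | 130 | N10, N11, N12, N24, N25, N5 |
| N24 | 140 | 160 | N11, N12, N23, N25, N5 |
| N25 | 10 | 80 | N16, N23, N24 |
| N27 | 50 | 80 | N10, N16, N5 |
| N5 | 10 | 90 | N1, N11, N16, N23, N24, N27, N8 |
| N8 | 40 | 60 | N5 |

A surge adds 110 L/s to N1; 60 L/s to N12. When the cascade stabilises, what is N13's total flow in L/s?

90

Round 1 — N1 at 120 > 70; N12 at 70 > 60. N1, N12 seize.
  N1 sheds 120 L/s to N5: 120 each.
    N5: 10+120 = 130 > 90
  N12 sheds 70 L/s to N11, N23, N24: 23 each (1 lost).
    N11: 10+23 = 33 ≤ 70
    N23: 80+23 = 103 ≤ 130
    N24: 140+23 = 163 > 160
Round 2 — N24, N5 seize.
  N24 sheds 163 L/s to N11, N23, N25: 54 each (1 lost).
    N11: 33+54 = 87 > 70
    N23: 103+54 = 157 > 130
    N25: 10+54 = 64 ≤ 80
  N5 sheds 130 L/s to N11, N16, N23, N27, N8: 26 each.
    N11: 87+26 = 113 > 70
    N16: 10+26 = 36 ≤ 70
    N23: 157+26 = 183 > 130
    N27: 50+26 = 76 ≤ 80
    N8: 40+26 = 66 > 60
Round 3 — N11, N23, N8 seize.
  N11 sheds 113 L/s: no online neighbours, lost.
  N23 sheds 183 L/s to N10, N25: 91 each (1 lost).
    N10: 10+91 = 101 > 80
    N25: 64+91 = 155 > 80
  N8 sheds 66 L/s: no online neighbours, lost.
Round 4 — N10, N25 seize.
  N10 sheds 101 L/s to N13, N27: 50 each (1 lost).
    N13: 40+50 = 90 ≤ 90
    N27: 76+50 = 126 > 80
  N25 sheds 155 L/s to N16: 155 each.
    N16: 36+155 = 191 > 70
Round 5 — N16, N27 seize.
  N16 sheds 191 L/s: no online neighbours, lost.
  N27 sheds 126 L/s: no online neighbours, lost.
No further seizures.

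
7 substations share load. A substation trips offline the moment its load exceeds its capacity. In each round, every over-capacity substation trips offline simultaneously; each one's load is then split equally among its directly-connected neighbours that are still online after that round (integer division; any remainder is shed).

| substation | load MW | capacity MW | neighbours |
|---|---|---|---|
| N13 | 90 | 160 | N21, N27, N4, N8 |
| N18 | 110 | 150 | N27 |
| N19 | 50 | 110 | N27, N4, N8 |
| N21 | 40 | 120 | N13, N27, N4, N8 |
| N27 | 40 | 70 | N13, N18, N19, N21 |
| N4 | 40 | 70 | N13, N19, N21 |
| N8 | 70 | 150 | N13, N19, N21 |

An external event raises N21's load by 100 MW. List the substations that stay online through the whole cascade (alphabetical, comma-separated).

Round 1 — N21 at 140 > 120. N21 trips offline.
  N21 sheds 140 MW to N13, N27, N4, N8: 35 each.
    N13: 90+35 = 125 ≤ 160
    N27: 40+35 = 75 > 70
    N4: 40+35 = 75 > 70
    N8: 70+35 = 105 ≤ 150
Round 2 — N27, N4 trip offline.
  N27 sheds 75 MW to N13, N18, N19: 25 each.
    N13: 125+25 = 150 ≤ 160
    N18: 110+25 = 135 ≤ 150
    N19: 50+25 = 75 ≤ 110
  N4 sheds 75 MW to N13, N19: 37 each (1 lost).
    N13: 150+37 = 187 > 160
    N19: 75+37 = 112 > 110
Round 3 — N13, N19 trip offline.
  N13 sheds 187 MW to N8: 187 each.
    N8: 105+187 = 292 > 150
  N19 sheds 112 MW to N8: 112 each.
    N8: 292+112 = 404 > 150
Round 4 — N8 trips offline.
  N8 sheds 404 MW: no online neighbours, lost.
No further trips.

N18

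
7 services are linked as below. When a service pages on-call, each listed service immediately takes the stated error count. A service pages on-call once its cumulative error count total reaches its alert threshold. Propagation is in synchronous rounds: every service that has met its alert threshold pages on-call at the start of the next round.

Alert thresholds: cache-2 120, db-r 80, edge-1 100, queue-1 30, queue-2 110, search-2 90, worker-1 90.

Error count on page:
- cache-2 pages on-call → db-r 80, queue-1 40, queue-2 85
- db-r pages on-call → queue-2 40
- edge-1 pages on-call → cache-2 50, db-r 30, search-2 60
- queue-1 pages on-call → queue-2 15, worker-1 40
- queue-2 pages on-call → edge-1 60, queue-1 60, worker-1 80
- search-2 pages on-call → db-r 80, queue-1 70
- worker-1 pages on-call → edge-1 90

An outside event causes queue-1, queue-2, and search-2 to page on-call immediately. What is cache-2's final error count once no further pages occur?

50

Round 1 — queue-1, queue-2, search-2 page on-call (initial).
  db-r: +80 → 80 ≥ 80
  edge-1: +60 → 60 < 100
  worker-1: +40+80 → 120 ≥ 90
Round 2 — db-r, worker-1 page on-call.
  edge-1: +90 → 150 ≥ 100
Round 3 — edge-1 pages on-call.
  cache-2: +50 → 50 < 120
No further pages.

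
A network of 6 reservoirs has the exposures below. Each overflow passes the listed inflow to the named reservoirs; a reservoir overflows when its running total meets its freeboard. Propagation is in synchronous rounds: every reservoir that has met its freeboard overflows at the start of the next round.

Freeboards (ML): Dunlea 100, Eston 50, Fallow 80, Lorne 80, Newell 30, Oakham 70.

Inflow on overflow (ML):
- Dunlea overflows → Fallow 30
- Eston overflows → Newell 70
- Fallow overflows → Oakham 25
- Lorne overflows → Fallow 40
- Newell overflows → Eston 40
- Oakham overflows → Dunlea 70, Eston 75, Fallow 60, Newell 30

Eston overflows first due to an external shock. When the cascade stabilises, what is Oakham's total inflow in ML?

0

Round 1 — Eston overflows (initial).
  Newell: +70 → 70 ≥ 30
Round 2 — Newell overflows.
No further overflows.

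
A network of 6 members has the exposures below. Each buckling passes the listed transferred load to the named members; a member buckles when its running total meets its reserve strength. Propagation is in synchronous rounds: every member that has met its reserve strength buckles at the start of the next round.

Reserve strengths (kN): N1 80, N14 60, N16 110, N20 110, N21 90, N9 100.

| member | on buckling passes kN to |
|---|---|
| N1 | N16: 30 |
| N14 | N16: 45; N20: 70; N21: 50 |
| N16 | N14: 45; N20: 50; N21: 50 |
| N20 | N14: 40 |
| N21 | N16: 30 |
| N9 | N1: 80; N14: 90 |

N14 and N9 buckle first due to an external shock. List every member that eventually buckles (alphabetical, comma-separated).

N1, N14, N9

Round 1 — N14, N9 buckle (initial).
  N1: +80 → 80 ≥ 80
  N16: +45 → 45 < 110
  N20: +70 → 70 < 110
  N21: +50 → 50 < 90
Round 2 — N1 buckles.
  N16: +30 → 75 < 110
No further bucklings.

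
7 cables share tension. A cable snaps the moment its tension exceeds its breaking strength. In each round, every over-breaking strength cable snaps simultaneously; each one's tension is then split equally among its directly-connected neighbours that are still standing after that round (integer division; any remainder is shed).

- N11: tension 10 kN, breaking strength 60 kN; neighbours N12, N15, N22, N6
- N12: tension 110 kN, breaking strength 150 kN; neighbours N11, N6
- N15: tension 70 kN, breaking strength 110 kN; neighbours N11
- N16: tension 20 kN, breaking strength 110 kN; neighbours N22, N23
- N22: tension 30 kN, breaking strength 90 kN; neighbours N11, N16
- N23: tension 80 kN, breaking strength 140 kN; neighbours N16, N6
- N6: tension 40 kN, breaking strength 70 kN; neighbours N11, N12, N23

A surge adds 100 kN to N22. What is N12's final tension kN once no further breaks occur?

135

Round 1 — N22 at 130 > 90. N22 snaps.
  N22 sheds 130 kN to N11, N16: 65 each.
    N11: 10+65 = 75 > 60
    N16: 20+65 = 85 ≤ 110
Round 2 — N11 snaps.
  N11 sheds 75 kN to N12, N15, N6: 25 each.
    N12: 110+25 = 135 ≤ 150
    N15: 70+25 = 95 ≤ 110
    N6: 40+25 = 65 ≤ 70
No further breaks.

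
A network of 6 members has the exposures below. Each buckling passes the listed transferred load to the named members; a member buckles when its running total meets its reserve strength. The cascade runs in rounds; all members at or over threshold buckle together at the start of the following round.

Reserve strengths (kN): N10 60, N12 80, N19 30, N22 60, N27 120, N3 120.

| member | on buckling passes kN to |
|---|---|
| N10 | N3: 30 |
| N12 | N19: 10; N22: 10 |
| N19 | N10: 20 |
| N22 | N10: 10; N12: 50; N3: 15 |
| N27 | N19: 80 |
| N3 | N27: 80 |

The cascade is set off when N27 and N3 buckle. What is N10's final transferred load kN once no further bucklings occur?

Round 1 — N27, N3 buckle (initial).
  N19: +80 → 80 ≥ 30
Round 2 — N19 buckles.
  N10: +20 → 20 < 60
No further bucklings.

20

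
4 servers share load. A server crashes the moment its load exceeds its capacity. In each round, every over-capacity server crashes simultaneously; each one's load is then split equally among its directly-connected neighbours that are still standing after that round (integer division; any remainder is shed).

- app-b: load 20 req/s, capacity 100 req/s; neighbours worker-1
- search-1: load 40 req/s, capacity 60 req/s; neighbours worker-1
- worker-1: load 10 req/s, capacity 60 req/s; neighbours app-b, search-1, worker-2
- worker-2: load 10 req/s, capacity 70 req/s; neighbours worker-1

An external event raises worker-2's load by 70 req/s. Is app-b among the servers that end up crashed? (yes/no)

no

Round 1 — worker-2 at 80 > 70. worker-2 crashes.
  worker-2 sheds 80 req/s to worker-1: 80 each.
    worker-1: 10+80 = 90 > 60
Round 2 — worker-1 crashes.
  worker-1 sheds 90 req/s to app-b, search-1: 45 each.
    app-b: 20+45 = 65 ≤ 100
    search-1: 40+45 = 85 > 60
Round 3 — search-1 crashes.
  search-1 sheds 85 req/s: no online neighbours, lost.
No further crashes.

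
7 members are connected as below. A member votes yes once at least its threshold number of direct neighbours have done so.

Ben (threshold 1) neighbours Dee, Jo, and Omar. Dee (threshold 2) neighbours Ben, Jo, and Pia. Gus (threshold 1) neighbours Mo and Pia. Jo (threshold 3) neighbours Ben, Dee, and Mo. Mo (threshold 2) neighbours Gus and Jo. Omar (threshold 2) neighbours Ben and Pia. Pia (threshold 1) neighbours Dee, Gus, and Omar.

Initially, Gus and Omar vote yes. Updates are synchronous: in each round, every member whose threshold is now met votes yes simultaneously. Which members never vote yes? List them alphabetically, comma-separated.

Jo, Mo

Round 1 — Gus, Omar vote yes (initial).
Round 2 — checking thresholds:
  Ben: 1 of 3 neighbours ≥ 1, votes yes.
  Mo: 1 of 2 neighbours < 2, holds.
  Pia: 2 of 3 neighbours ≥ 1, votes yes.
Round 3 — checking thresholds:
  Dee: 2 of 3 neighbours ≥ 2, votes yes.
  Jo: 1 of 3 neighbours < 3, holds.
  Mo: 1 of 2 neighbours < 2, holds.
Round 4 — no new yes votes; cascade stops.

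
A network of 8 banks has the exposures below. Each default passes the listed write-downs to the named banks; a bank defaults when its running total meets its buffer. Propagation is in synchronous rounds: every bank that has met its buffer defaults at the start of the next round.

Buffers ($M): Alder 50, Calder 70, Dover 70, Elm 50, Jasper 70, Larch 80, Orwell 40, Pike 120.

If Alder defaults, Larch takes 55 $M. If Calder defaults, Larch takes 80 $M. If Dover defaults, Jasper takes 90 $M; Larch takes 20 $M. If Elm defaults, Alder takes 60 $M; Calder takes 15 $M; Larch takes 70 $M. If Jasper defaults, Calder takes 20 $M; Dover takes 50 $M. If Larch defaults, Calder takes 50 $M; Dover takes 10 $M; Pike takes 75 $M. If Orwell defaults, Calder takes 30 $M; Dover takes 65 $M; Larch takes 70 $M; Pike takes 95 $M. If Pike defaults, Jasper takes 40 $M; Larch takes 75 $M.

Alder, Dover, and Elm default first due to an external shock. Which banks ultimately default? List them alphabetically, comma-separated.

Round 1 — Alder, Dover, Elm default (initial).
  Calder: +15 → 15 < 70
  Jasper: +90 → 90 ≥ 70
  Larch: +55+20+70 → 145 ≥ 80
Round 2 — Jasper, Larch default.
  Calder: +20+50 → 85 ≥ 70
  Pike: +75 → 75 < 120
Round 3 — Calder defaults.
No further defaults.

Alder, Calder, Dover, Elm, Jasper, Larch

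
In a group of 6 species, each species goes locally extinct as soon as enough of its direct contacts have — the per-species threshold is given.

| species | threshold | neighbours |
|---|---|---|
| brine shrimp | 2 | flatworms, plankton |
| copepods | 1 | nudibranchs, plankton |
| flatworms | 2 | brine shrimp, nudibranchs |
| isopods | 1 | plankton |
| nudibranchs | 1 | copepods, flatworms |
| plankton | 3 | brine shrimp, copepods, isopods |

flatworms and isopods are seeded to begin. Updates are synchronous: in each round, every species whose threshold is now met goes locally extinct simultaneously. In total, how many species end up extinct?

4

Round 1 — flatworms, isopods go locally extinct (initial).
Round 2 — checking thresholds:
  brine shrimp: 1 of 2 neighbours < 2, holds.
  nudibranchs: 1 of 2 neighbours ≥ 1, goes locally extinct.
  plankton: 1 of 3 neighbours < 3, holds.
Round 3 — checking thresholds:
  brine shrimp: 1 of 2 neighbours < 2, holds.
  copepods: 1 of 2 neighbours ≥ 1, goes locally extinct.
  plankton: 1 of 3 neighbours < 3, holds.
Round 4 — no new extinctions; cascade stops.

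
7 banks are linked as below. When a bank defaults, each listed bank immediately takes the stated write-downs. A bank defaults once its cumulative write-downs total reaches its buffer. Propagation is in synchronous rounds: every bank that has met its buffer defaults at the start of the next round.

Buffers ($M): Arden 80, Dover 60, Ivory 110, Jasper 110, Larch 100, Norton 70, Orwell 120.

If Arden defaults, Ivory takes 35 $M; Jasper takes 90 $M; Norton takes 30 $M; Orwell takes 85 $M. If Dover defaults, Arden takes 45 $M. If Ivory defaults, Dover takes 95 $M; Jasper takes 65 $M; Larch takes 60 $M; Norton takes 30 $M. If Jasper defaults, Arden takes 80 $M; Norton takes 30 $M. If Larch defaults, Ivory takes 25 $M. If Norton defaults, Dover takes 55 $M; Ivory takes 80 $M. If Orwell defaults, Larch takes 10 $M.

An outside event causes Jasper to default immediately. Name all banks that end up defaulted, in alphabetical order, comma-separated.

Arden, Jasper

Round 1 — Jasper defaults (initial).
  Arden: +80 → 80 ≥ 80
  Norton: +30 → 30 < 70
Round 2 — Arden defaults.
  Ivory: +35 → 35 < 110
  Norton: +30 → 60 < 70
  Orwell: +85 → 85 < 120
No further defaults.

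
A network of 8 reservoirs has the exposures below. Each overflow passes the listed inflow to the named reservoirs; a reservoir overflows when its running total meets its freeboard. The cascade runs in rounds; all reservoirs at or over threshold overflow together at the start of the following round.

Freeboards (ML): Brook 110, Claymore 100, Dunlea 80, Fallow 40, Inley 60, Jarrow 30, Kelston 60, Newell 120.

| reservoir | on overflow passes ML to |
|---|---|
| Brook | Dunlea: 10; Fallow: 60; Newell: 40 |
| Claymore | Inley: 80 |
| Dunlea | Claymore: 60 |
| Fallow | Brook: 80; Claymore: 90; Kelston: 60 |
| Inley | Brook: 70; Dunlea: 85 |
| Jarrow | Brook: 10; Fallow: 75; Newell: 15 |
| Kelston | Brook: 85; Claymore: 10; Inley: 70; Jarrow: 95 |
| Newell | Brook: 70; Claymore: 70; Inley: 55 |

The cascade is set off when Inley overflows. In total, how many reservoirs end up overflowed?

2

Round 1 — Inley overflows (initial).
  Brook: +70 → 70 < 110
  Dunlea: +85 → 85 ≥ 80
Round 2 — Dunlea overflows.
  Claymore: +60 → 60 < 100
No further overflows.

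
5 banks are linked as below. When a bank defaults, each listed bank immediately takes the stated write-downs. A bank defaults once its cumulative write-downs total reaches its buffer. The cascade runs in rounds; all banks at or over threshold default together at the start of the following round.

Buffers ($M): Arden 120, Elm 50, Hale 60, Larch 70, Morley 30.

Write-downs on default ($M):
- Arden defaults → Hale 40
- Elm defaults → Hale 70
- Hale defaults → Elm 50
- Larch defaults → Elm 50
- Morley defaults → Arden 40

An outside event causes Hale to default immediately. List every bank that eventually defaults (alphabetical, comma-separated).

Round 1 — Hale defaults (initial).
  Elm: +50 → 50 ≥ 50
Round 2 — Elm defaults.
No further defaults.

Elm, Hale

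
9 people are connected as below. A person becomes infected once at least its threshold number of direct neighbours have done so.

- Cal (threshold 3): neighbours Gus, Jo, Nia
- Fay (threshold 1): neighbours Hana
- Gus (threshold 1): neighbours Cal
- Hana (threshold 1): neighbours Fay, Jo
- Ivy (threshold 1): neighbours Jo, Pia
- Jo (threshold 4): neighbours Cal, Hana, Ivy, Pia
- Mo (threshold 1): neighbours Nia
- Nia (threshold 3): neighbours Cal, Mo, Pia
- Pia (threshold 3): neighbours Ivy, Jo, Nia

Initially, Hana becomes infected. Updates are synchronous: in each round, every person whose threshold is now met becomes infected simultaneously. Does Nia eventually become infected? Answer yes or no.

no

Round 1 — Hana becomes infected (initial).
Round 2 — checking thresholds:
  Fay: 1 of 1 neighbours ≥ 1, becomes infected.
  Jo: 1 of 4 neighbours < 4, below threshold.
Round 3 — no new infections; cascade stops.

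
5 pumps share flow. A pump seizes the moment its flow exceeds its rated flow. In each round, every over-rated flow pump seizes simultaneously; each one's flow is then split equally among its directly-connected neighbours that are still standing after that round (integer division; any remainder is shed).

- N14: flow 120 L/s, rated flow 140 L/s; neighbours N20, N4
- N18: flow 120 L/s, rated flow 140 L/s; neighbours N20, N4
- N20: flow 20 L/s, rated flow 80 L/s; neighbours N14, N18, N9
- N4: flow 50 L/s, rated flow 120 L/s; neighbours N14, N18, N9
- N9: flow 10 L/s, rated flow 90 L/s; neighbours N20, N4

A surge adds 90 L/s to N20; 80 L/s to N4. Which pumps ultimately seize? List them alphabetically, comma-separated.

N14, N18, N20, N4

Round 1 — N20 at 110 > 80; N4 at 130 > 120. N20, N4 seize.
  N20 sheds 110 L/s to N14, N18, N9: 36 each (2 lost).
    N14: 120+36 = 156 > 140
    N18: 120+36 = 156 > 140
    N9: 10+36 = 46 ≤ 90
  N4 sheds 130 L/s to N14, N18, N9: 43 each (1 lost).
    N14: 156+43 = 199 > 140
    N18: 156+43 = 199 > 140
    N9: 46+43 = 89 ≤ 90
Round 2 — N14, N18 seize.
  N14 sheds 199 L/s: no online neighbours, lost.
  N18 sheds 199 L/s: no online neighbours, lost.
No further seizures.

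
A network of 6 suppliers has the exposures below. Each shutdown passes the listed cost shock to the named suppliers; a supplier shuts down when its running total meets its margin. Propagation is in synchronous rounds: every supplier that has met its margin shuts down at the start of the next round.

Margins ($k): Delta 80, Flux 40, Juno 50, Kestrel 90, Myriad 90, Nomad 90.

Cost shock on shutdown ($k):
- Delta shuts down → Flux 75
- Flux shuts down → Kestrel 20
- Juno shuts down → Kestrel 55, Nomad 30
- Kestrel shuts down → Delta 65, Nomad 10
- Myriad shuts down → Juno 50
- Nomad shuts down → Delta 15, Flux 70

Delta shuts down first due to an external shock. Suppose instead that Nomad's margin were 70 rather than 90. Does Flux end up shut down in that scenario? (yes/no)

yes

With Nomad's margin at 70:
Round 1 — Delta shuts down (initial).
  Flux: +75 → 75 ≥ 40
Round 2 — Flux shuts down.
  Kestrel: +20 → 20 < 90
No further shutdowns.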